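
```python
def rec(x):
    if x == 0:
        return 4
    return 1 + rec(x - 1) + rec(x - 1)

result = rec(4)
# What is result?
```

rec(x) = 1 + 2·rec(x-1), rec(0)=4. Closed form: (4+1)·2^4 - 1 = 79.

Answer: 79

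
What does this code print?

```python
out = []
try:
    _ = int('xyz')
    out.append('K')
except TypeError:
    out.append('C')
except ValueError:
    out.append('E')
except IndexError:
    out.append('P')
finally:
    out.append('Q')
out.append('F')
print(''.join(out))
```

Execution trace: 'E' (except ValueError) → 'Q' (finally) → 'F' (after the try/except). Output: EQF

Answer: EQF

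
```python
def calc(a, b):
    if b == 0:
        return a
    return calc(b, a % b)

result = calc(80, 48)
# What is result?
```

calc(80, 48) -> calc(48, 32) -> calc(32, 16) -> calc(16, 0) -> 16

Answer: 16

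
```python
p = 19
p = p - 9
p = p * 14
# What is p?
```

Trace:
`p = 19` → p = 19
`p = p - 9` → p = 10
`p = p * 14` → p = 140
So p = 140

Answer: 140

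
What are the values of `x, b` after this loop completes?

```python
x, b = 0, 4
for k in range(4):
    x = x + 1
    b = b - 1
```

x goes 0→4, b goes 4→0
`x, b` takes the values: (0, 4) → (1, 4) → (1, 3) → (2, 3) → (2, 2) → (3, 2) → (3, 1) → (4, 1) → (4, 0)

Answer: 4, 0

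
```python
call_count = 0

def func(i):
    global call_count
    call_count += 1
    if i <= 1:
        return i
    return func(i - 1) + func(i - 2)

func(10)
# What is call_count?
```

Calls(i) = 1 + Calls(i-1) + Calls(i-2); Calls(0)=Calls(1)=1. For i=10 this gives 177.

Answer: 177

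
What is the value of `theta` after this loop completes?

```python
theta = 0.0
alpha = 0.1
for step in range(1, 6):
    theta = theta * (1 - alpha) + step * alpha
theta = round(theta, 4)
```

Moving average with lr=0.1
`theta` takes the values: 0.0 → 0.1 → 0.29 → 0.561 → 0.9049 → 1.31441 → 1.3144

Answer: 1.3144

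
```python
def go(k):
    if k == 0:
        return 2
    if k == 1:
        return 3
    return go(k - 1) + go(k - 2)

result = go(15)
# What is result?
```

Build up from base cases: go(0)=2, go(1)=3, go(2)=5, go(3)=8, go(4)=13, go(5)=21, go(6)=34, ..., go(15)=2584

Answer: 2584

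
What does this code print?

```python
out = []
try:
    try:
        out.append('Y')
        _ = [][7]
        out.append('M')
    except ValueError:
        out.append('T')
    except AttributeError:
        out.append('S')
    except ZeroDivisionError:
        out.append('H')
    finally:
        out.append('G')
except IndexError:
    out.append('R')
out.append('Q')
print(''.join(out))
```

Execution trace: 'Y' (try body) → 'G' (finally) → 'R' (outer except IndexError) → 'Q' (after the try/except). Output: YGRQ

Answer: YGRQ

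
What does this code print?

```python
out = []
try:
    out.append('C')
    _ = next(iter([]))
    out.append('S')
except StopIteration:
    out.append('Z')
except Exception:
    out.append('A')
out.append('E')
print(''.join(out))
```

Execution trace: 'C' (try body) → 'Z' (except StopIteration) → 'E' (after the try/except). Output: CZE

Answer: CZE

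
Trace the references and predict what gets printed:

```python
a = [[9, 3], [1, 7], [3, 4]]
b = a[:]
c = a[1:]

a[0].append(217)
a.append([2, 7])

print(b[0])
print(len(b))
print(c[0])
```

Key concept: slice with nested mutation.
Step by step:
`a = [[9, 3], [1, 7], [3, 4]]` → a = [[9, 3], [1, 7], [3, 4]]
`b = a[:]` → b = [[9, 3], [1, 7], [3, 4]]
`c = a[1:]` → c = [[1, 7], [3, 4]]
`a[0].append(217)` → a = [[9, 3, 217], [1, 7], [3, 4]]; b = [[9, 3, 217], [1, 7], [3, 4]]
`a.append([2, 7])` → a = [[9, 3, 217], [1, 7], [3, 4], [2, 7]]
`print(b[0])` → prints [9, 3, 217]
`print(len(b))` → prints 3
`print(c[0])` → prints [1, 7]

Answer:
[9, 3, 217]
3
[1, 7]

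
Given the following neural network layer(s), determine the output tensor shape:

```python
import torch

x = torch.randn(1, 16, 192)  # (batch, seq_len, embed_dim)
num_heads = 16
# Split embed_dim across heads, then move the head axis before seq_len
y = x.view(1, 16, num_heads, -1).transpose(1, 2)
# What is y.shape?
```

Input: (1, 16, 192) -> head_dim = 192 // 16 = 12; after view: (1, 16, 16, 12) -> after transpose(1, 2): (1, 16, 16, 12) -> Output: (1, 16, 16, 12)

Answer: (1, 16, 16, 12)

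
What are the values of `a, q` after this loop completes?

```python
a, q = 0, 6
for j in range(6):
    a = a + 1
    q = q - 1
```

a goes 0→6, q goes 6→0
`a, q` takes the values: (0, 6) → (1, 6) → (1, 5) → (2, 5) → (2, 4) → (3, 4) → (3, 3) → (4, 3) → (4, 2) → (5, 2) → (5, 1) → (6, 1) → (6, 0)

Answer: 6, 0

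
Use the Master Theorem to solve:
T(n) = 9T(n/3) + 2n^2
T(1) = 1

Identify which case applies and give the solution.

a=9, b=3, f(n)=2n^2. log_3(9) = 2. Since c=2 = 2, Case 2 applies: T(n) = Θ(n^log_b(a) · log n) = O(n^2 log n).

Answer: O(n^2 log n) - Case 2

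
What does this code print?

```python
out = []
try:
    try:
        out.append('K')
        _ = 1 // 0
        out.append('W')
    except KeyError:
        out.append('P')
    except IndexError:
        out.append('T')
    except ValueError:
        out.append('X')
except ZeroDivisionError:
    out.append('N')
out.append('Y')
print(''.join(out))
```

Execution trace: 'K' (try body) → 'N' (outer except ZeroDivisionError) → 'Y' (after the try/except). Output: KNY

Answer: KNY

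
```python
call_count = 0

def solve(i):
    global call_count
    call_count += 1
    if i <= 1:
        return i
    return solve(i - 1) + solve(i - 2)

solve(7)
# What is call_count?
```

Calls(i) = 1 + Calls(i-1) + Calls(i-2); Calls(0)=Calls(1)=1. For i=7 this gives 41.

Answer: 41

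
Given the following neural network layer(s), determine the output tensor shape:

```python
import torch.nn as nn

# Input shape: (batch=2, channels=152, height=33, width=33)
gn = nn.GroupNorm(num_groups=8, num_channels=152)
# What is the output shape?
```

Input: (2, 152, 33, 33) -> Output: (2, 152, 33, 33)

Answer: (2, 152, 33, 33)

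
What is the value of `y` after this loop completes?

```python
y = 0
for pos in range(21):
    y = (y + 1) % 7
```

Increment mod 7, 21 times = 0
`y` takes the values: 0 → 1 → 2 → 3 → 4 → 5 → 6 → 0 → 1 → 2 → 3 → 4 → 5 → 6 → 0 → 1 → 2 → 3 → 4 → 5 → 6 → 0

Answer: 0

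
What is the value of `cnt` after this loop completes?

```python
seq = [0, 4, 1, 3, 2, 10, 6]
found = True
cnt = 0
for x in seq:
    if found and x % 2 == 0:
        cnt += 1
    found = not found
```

Count even values at even positions
`cnt` takes the values: 0 → 1 → 2 → 3

Answer: 3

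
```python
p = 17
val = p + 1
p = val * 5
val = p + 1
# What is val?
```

Trace:
`p = 17` → p = 17
`val = p + 1` → val = 18
`p = val * 5` → p = 90
`val = p + 1` → val = 91
So val = 91

Answer: 91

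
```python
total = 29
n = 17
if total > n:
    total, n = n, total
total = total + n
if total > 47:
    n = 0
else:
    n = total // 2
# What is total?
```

Trace:
`total = 29` → total = 29
`n = 17` → n = 17
`if total > n: ...` → total > n is True → total = 17; n = 29
`total = total + n` → total = 46
`if total > 47: ...` → total > 47 is False, take else branch → n = 23
So total = 46

Answer: 46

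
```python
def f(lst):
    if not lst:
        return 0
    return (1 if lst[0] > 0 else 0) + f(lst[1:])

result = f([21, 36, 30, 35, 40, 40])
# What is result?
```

Count of positive elements in [21, 36, 30, 35, 40, 40] = 6

Answer: 6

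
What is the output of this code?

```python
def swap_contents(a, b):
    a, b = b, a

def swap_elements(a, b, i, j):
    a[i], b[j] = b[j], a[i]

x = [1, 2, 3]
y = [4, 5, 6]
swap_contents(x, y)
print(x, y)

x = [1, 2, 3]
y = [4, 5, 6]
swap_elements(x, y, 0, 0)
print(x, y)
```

Key concept: parameter rebinding vs mutation.
Step by step:
`x = [1, 2, 3]` → x = [1, 2, 3]
`y = [4, 5, 6]` → y = [4, 5, 6]
`swap_contents(x, y)` → no visible change to tracked variables
`print(x, y)` → prints [1, 2, 3] [4, 5, 6]
`x = [1, 2, 3]` → x = [1, 2, 3]
`y = [4, 5, 6]` → y = [4, 5, 6]
`swap_elements(x, y, 0, 0)` → x = [4, 2, 3]; y = [1, 5, 6]
`print(x, y)` → prints [4, 2, 3] [1, 5, 6]

Answer:
[1, 2, 3] [4, 5, 6]
[4, 2, 3] [1, 5, 6]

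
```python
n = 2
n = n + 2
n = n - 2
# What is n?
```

Trace:
`n = 2` → n = 2
`n = n + 2` → n = 4
`n = n - 2` → n = 2
So n = 2

Answer: 2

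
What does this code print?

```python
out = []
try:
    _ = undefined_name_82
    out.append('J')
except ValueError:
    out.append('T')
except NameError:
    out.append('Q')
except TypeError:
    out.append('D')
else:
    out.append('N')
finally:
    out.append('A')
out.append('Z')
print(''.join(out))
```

Execution trace: 'Q' (except NameError) → 'A' (finally) → 'Z' (after the try/except). Output: QAZ

Answer: QAZ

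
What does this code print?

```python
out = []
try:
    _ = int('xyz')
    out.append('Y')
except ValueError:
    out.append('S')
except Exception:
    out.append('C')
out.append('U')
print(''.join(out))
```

Execution trace: 'S' (except ValueError) → 'U' (after the try/except). Output: SU

Answer: SU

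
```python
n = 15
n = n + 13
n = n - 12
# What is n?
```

Trace:
`n = 15` → n = 15
`n = n + 13` → n = 28
`n = n - 12` → n = 16
So n = 16

Answer: 16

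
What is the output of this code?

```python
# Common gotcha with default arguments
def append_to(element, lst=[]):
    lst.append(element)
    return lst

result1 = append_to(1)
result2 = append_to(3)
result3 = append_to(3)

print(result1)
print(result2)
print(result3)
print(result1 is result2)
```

Key concept: mutable default argument gotcha.
Step by step:
`result1 = append_to(1)` → result1 = [1]
`result2 = append_to(3)` → result1 = [1, 3] (same object as result2); result2 = [1, 3] (same object as result1)
`result3 = append_to(3)` → result1 = [1, 3, 3] (same object as result2, result3); result2 = [1, 3, 3] (same object as result1, result3); result3 = [1, 3, 3] (same object as result1, result2)
`print(result1)` → prints [1, 3, 3]
`print(result2)` → prints [1, 3, 3]
`print(result3)` → prints [1, 3, 3]
`print(result1 is result2)` → prints True

Answer:
[1, 3, 3]
[1, 3, 3]
[1, 3, 3]
True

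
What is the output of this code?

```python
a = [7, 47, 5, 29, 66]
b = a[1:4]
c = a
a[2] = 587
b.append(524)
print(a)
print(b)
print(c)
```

Key concept: slice vs alias.
Step by step:
`a = [7, 47, 5, 29, 66]` → a = [7, 47, 5, 29, 66]
`b = a[1:4]` → b = [47, 5, 29]
`c = a` → c = [7, 47, 5, 29, 66] (same object as a)
`a[2] = 587` → a = [7, 47, 587, 29, 66] (same object as c); c = [7, 47, 587, 29, 66] (same object as a)
`b.append(524)` → b = [47, 5, 29, 524]
`print(a)` → prints [7, 47, 587, 29, 66]
`print(b)` → prints [47, 5, 29, 524]
`print(c)` → prints [7, 47, 587, 29, 66]

Answer:
[7, 47, 587, 29, 66]
[47, 5, 29, 524]
[7, 47, 587, 29, 66]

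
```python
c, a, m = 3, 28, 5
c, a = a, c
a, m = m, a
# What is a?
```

Trace:
`c, a, m = 3, 28, 5` → c = 3; a = 28; m = 5
`c, a = a, c` → c = 28; a = 3
`a, m = m, a` → a = 5; m = 3
So a = 5

Answer: 5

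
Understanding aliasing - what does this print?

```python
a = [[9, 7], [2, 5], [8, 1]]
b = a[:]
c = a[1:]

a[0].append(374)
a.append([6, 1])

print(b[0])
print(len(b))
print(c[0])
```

Key concept: slice with nested mutation.
Step by step:
`a = [[9, 7], [2, 5], [8, 1]]` → a = [[9, 7], [2, 5], [8, 1]]
`b = a[:]` → b = [[9, 7], [2, 5], [8, 1]]
`c = a[1:]` → c = [[2, 5], [8, 1]]
`a[0].append(374)` → a = [[9, 7, 374], [2, 5], [8, 1]]; b = [[9, 7, 374], [2, 5], [8, 1]]
`a.append([6, 1])` → a = [[9, 7, 374], [2, 5], [8, 1], [6, 1]]
`print(b[0])` → prints [9, 7, 374]
`print(len(b))` → prints 3
`print(c[0])` → prints [2, 5]

Answer:
[9, 7, 374]
3
[2, 5]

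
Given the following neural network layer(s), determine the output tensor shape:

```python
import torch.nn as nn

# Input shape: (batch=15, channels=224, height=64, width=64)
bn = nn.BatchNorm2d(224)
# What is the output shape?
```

Input: (15, 224, 64, 64) -> Output: (15, 224, 64, 64)

Answer: (15, 224, 64, 64)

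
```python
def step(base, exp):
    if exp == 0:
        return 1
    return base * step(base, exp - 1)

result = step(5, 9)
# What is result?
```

step(5, 9) = 5 * 5 * 5 * 5 * 5 * 5 * 5 * 5 * 5 = 1953125

Answer: 1953125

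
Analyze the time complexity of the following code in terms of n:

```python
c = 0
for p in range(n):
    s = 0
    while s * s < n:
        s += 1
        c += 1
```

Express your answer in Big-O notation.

Each loop level contributes: n × √n. Multiplying the contributions gives O(n√n).

Answer: O(n√n)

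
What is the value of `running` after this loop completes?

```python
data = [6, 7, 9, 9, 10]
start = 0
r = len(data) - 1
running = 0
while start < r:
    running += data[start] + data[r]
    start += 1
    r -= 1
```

Sum of pairs from ends
`running` takes the values: 0 → 16 → 32

Answer: 32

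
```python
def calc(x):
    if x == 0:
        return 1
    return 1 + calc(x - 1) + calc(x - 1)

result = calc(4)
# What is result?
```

calc(x) = 1 + 2·calc(x-1), calc(0)=1. Closed form: (1+1)·2^4 - 1 = 31.

Answer: 31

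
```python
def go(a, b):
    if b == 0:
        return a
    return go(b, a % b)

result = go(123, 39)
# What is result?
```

go(123, 39) -> go(39, 6) -> go(6, 3) -> go(3, 0) -> 3

Answer: 3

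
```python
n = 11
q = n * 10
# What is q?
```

Trace:
`n = 11` → n = 11
`q = n * 10` → q = 110
So q = 110

Answer: 110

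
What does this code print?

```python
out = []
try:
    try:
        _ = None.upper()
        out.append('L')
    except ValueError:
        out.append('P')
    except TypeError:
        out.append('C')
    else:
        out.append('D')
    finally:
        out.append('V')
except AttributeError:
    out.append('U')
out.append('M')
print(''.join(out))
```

Execution trace: 'V' (inner finally) → 'U' (outer except AttributeError) → 'M' (after the try/except). Output: VUM

Answer: VUM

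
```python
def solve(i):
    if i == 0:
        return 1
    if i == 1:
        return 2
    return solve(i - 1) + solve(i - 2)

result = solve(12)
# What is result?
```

Build up from base cases: solve(0)=1, solve(1)=2, solve(2)=3, solve(3)=5, solve(4)=8, solve(5)=13, solve(6)=21, ..., solve(12)=377

Answer: 377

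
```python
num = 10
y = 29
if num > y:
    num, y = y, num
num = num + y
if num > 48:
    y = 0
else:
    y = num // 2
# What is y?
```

Trace:
`num = 10` → num = 10
`y = 29` → y = 29
`if num > y: ...` → num > y is False → no variable changes
`num = num + y` → num = 39
`if num > 48: ...` → num > 48 is False, take else branch → y = 19
So y = 19

Answer: 19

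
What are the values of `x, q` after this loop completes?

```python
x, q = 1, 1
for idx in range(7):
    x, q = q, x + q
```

Fibonacci: after 7 iterations
`x, q` takes the values: (1, 1) → (1, 2) → (2, 3) → (3, 5) → (5, 8) → (8, 13) → (13, 21) → (21, 34)

Answer: 21, 34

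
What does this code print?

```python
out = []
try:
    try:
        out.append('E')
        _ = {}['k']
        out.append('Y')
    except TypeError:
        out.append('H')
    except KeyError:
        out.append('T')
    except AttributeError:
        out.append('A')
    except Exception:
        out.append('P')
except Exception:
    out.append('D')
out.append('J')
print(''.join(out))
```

Execution trace: 'E' (inner try body) → 'T' (inner except KeyError) → 'J' (after the try/except). Output: ETJ

Answer: ETJ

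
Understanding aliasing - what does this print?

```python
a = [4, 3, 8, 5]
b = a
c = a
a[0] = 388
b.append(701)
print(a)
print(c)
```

Key concept: multiple aliases.
Step by step:
`a = [4, 3, 8, 5]` → a = [4, 3, 8, 5]
`b = a` → b = [4, 3, 8, 5] (same object as a)
`c = a` → c = [4, 3, 8, 5] (same object as a, b)
`a[0] = 388` → a = [388, 3, 8, 5] (same object as b, c); b = [388, 3, 8, 5] (same object as a, c); c = [388, 3, 8, 5] (same object as a, b)
`b.append(701)` → a = [388, 3, 8, 5, 701] (same object as b, c); b = [388, 3, 8, 5, 701] (same object as a, c); c = [388, 3, 8, 5, 701] (same object as a, b)
`print(a)` → prints [388, 3, 8, 5, 701]
`print(c)` → prints [388, 3, 8, 5, 701]

Answer:
[388, 3, 8, 5, 701]
[388, 3, 8, 5, 701]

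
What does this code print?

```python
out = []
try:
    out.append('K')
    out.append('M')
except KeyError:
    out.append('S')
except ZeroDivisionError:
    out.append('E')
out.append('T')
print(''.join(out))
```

Execution trace: 'K' (try body) → 'M' (try body, no exception) → 'T' (after the try/except). Output: KMT

Answer: KMT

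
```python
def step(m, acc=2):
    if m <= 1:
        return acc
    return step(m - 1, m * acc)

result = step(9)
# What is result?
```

Accumulator trace (n, acc): (9, 2) -> (8, 18) -> (7, 144) -> (6, 1008) -> (5, 6048) -> (4, 30240) -> (3, 120960) -> (2, 362880) -> (1, 725760) -> return 725760

Answer: 725760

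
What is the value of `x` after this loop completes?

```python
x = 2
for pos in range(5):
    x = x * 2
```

Multiply by 2, 5 times: 2 * 2^5 = 64
`x` takes the values: 2 → 4 → 8 → 16 → 32 → 64

Answer: 64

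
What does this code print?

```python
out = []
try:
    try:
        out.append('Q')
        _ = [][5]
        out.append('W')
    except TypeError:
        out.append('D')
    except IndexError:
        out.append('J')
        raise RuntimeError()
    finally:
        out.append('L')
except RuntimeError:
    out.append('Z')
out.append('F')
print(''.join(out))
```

Execution trace: 'Q' (inner try body) → 'J' (inner except IndexError) → 'L' (inner finally) → 'Z' (outer except RuntimeError) → 'F' (after the try/except). Output: QJLZF

Answer: QJLZF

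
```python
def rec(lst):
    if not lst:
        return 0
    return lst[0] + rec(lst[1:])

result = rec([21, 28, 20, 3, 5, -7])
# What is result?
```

21 + 28 + 20 + 3 + 5 + (-7) + 0 = 70

Answer: 70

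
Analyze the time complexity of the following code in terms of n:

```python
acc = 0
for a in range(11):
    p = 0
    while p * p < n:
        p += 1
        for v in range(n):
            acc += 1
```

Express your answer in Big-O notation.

Each loop level contributes: 1 × √n × n. Multiplying the contributions gives O(n√n).

Answer: O(n√n)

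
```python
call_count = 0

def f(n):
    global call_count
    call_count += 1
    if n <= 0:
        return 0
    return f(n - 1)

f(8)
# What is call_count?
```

Linear recursion stepping by 1: 9 calls from n=8 down to ≤0.

Answer: 9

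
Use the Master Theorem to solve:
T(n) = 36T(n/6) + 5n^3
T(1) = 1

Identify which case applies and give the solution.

a=36, b=6, f(n)=5n^3. log_6(36) = 2. Since c=3 > 2 and the regularity condition holds (36(n/6)^3 = (36/6^3)n^3 with 36/6^3 < 1), Case 3 applies: T(n) = Θ(f(n)) = O(n^3).

Answer: O(n^3) - Case 3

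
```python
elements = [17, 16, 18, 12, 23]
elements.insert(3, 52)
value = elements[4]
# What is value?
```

Trace:
`elements = [17, 16, 18, 12, 23]` → elements = [17, 16, 18, 12, 23]
`elements.insert(3, 52)` → elements = [17, 16, 18, 52, 12, 23]
`value = elements[4]` → value = 12
So value = 12

Answer: 12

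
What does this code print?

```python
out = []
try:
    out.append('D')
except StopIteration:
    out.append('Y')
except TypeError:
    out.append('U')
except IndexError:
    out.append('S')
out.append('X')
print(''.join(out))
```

Execution trace: 'D' (try body, no exception) → 'X' (after the try/except). Output: DX

Answer: DX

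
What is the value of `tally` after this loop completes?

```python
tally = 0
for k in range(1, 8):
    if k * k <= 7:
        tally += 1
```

Count numbers where k² ≤ 7
`tally` takes the values: 0 → 1 → 2

Answer: 2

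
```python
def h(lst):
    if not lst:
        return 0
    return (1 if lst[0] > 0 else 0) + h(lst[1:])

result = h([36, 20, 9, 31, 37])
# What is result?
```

Count of positive elements in [36, 20, 9, 31, 37] = 5

Answer: 5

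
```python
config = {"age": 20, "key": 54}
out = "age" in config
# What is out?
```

Trace:
`config = {"age": 20, "key": 54}` → config = {'age': 20, 'key': 54}
`out = "age" in config` → out = True
So out = True

Answer: True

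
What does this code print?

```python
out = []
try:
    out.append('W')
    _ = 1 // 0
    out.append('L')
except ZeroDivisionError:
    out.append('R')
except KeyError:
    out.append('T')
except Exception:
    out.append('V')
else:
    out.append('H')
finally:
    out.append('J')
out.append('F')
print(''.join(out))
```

Execution trace: 'W' (try body) → 'R' (except ZeroDivisionError) → 'J' (finally) → 'F' (after the try/except). Output: WRJF

Answer: WRJF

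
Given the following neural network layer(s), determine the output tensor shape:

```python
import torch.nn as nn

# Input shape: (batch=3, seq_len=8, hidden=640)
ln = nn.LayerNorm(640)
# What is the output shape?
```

Input: (3, 8, 640) -> Output: (3, 8, 640)

Answer: (3, 8, 640)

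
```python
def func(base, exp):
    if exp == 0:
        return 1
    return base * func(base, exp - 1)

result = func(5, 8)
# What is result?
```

func(5, 8) = 5 * 5 * 5 * 5 * 5 * 5 * 5 * 5 = 390625

Answer: 390625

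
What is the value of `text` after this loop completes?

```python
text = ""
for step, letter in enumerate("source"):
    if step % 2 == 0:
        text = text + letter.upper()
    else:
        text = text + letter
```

Uppercase even positions in 'source'
`text` takes the values: "" → "S" → "So" → "SoU" → "SoUr" → "SoUrC" → "SoUrCe"

Answer: "SoUrCe"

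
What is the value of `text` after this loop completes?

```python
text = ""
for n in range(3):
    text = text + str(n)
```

Concatenate digits 0 to 2
`text` takes the values: "" → "0" → "01" → "012"

Answer: "012"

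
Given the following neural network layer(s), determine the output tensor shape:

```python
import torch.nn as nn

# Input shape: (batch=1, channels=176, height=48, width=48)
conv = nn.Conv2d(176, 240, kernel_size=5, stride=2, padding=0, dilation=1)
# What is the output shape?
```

Input: (1, 176, 48, 48) -> Output: (1, 240, 22, 22)

Answer: (1, 240, 22, 22)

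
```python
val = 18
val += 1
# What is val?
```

Trace:
`val = 18` → val = 18
`val += 1` → val = 19
So val = 19

Answer: 19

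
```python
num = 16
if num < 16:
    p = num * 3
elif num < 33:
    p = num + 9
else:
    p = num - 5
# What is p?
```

Trace:
`num = 16` → num = 16
`if num < 16: ...` → num < 16 is False, num < 33 is True → p = 25
So p = 25

Answer: 25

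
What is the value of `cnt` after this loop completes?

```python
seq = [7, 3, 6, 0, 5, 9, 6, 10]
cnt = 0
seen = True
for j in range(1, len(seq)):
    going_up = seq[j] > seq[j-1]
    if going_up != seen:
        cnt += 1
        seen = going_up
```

Count direction changes in [7, 3, 6, 0, 5, 9, 6, 10]
`cnt` takes the values: 0 → 1 → 2 → 3 → 4 → 5 → 6

Answer: 6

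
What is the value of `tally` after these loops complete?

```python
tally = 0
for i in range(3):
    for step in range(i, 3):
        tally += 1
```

Upper triangle: 3 + 2 + ... + 1
`tally` takes the values: 0 → 1 → 2 → 3 → 4 → 5 → 6

Answer: 6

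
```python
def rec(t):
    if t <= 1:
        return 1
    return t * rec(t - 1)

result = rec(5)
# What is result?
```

rec(5) = 5 * 4 * 3 * 2 * 1 = 120

Answer: 120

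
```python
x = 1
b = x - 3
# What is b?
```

Trace:
`x = 1` → x = 1
`b = x - 3` → b = -2
So b = -2

Answer: -2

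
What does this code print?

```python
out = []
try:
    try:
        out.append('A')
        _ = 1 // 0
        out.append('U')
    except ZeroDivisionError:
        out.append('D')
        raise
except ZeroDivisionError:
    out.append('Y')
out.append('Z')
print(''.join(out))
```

Execution trace: 'A' (inner try body) → 'D' (inner except ZeroDivisionError) → 'Y' (outer except ZeroDivisionError) → 'Z' (after the try/except). Output: ADYZ

Answer: ADYZ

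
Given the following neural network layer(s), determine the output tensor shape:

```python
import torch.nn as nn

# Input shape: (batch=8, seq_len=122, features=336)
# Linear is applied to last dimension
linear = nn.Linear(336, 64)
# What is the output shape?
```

Input: (8, 122, 336) -> Output: (8, 122, 64)

Answer: (8, 122, 64)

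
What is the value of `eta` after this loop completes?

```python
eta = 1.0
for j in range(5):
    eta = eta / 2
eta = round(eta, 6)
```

Halving LR 5 times: 1 / 2^5
`eta` takes the values: 1.0 → 0.5 → 0.25 → 0.125 → 0.0625 → 0.03125

Answer: 0.03125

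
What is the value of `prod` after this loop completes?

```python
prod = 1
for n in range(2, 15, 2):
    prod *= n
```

Product of even numbers 2 to 14
`prod` takes the values: 1 → 2 → 8 → 48 → 384 → 3840 → 46080 → 645120

Answer: 645120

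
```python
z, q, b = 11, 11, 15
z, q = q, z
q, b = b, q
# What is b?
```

Trace:
`z, q, b = 11, 11, 15` → z = 11; q = 11; b = 15
`z, q = q, z` → z = 11; q = 11
`q, b = b, q` → q = 15; b = 11
So b = 11

Answer: 11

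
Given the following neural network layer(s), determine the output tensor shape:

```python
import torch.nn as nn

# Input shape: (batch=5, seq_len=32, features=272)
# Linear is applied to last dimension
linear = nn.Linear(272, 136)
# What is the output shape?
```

Input: (5, 32, 272) -> Output: (5, 32, 136)

Answer: (5, 32, 136)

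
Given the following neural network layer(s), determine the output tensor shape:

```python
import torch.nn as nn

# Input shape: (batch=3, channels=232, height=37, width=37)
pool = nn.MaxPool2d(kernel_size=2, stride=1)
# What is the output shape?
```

Input: (3, 232, 37, 37) -> Output: (3, 232, 36, 36)

Answer: (3, 232, 36, 36)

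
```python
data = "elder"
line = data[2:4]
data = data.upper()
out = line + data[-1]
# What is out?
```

Trace:
`data = "elder"` → data = 'elder'
`line = data[2:4]` → line = 'de'
`data = data.upper()` → data = 'ELDER'
`out = line + data[-1]` → out = 'deR'
So out = 'deR'

Answer: 'deR'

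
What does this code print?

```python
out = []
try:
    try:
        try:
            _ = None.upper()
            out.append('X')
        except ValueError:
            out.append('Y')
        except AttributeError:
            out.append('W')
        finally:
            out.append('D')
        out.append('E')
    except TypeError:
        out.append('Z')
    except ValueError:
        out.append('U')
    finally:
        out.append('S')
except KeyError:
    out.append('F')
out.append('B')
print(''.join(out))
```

Execution trace: 'W' (inner except AttributeError) → 'D' (inner finally) → 'E' (try body, no exception) → 'S' (finally) → 'B' (after the try/except). Output: WDESB

Answer: WDESB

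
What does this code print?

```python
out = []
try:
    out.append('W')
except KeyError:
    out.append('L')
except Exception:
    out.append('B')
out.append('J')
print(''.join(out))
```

Execution trace: 'W' (try body, no exception) → 'J' (after the try/except). Output: WJ

Answer: WJ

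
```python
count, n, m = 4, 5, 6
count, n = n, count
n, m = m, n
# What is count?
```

Trace:
`count, n, m = 4, 5, 6` → count = 4; n = 5; m = 6
`count, n = n, count` → count = 5; n = 4
`n, m = m, n` → n = 6; m = 4
So count = 5

Answer: 5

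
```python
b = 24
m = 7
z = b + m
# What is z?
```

Trace:
`b = 24` → b = 24
`m = 7` → m = 7
`z = b + m` → z = 31
So z = 31

Answer: 31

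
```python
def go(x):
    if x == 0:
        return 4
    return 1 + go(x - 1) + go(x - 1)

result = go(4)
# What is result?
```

go(x) = 1 + 2·go(x-1), go(0)=4. Closed form: (4+1)·2^4 - 1 = 79.

Answer: 79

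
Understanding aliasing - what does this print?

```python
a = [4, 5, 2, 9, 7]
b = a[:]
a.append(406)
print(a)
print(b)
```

Key concept: slice [:] creates copy.
Step by step:
`a = [4, 5, 2, 9, 7]` → a = [4, 5, 2, 9, 7]
`b = a[:]` → b = [4, 5, 2, 9, 7]
`a.append(406)` → a = [4, 5, 2, 9, 7, 406]
`print(a)` → prints [4, 5, 2, 9, 7, 406]
`print(b)` → prints [4, 5, 2, 9, 7]

Answer:
[4, 5, 2, 9, 7, 406]
[4, 5, 2, 9, 7]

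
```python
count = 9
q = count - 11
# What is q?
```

Trace:
`count = 9` → count = 9
`q = count - 11` → q = -2
So q = -2

Answer: -2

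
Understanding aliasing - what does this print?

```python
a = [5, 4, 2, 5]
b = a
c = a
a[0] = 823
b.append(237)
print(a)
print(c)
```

Key concept: multiple aliases.
Step by step:
`a = [5, 4, 2, 5]` → a = [5, 4, 2, 5]
`b = a` → b = [5, 4, 2, 5] (same object as a)
`c = a` → c = [5, 4, 2, 5] (same object as a, b)
`a[0] = 823` → a = [823, 4, 2, 5] (same object as b, c); b = [823, 4, 2, 5] (same object as a, c); c = [823, 4, 2, 5] (same object as a, b)
`b.append(237)` → a = [823, 4, 2, 5, 237] (same object as b, c); b = [823, 4, 2, 5, 237] (same object as a, c); c = [823, 4, 2, 5, 237] (same object as a, b)
`print(a)` → prints [823, 4, 2, 5, 237]
`print(c)` → prints [823, 4, 2, 5, 237]

Answer:
[823, 4, 2, 5, 237]
[823, 4, 2, 5, 237]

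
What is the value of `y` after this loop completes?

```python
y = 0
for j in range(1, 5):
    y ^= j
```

XOR of 1 to 4
`y` takes the values: 0 → 1 → 3 → 0 → 4

Answer: 4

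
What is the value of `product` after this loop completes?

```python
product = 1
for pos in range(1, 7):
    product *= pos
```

6! = 720
`product` takes the values: 1 → 2 → 6 → 24 → 120 → 720

Answer: 720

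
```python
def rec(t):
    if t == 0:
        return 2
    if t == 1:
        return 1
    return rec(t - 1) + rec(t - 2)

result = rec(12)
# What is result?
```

Build up from base cases: rec(0)=2, rec(1)=1, rec(2)=3, rec(3)=4, rec(4)=7, rec(5)=11, rec(6)=18, ..., rec(12)=322

Answer: 322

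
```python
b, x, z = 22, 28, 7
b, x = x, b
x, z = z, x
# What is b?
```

Trace:
`b, x, z = 22, 28, 7` → b = 22; x = 28; z = 7
`b, x = x, b` → b = 28; x = 22
`x, z = z, x` → x = 7; z = 22
So b = 28

Answer: 28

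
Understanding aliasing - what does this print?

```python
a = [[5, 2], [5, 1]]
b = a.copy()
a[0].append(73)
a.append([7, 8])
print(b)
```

Key concept: shallow copy with nested lists.
Step by step:
`a = [[5, 2], [5, 1]]` → a = [[5, 2], [5, 1]]
`b = a.copy()` → b = [[5, 2], [5, 1]]
`a[0].append(73)` → a = [[5, 2, 73], [5, 1]]; b = [[5, 2, 73], [5, 1]]
`a.append([7, 8])` → a = [[5, 2, 73], [5, 1], [7, 8]]
`print(b)` → prints [[5, 2, 73], [5, 1]]

Answer: [[5, 2, 73], [5, 1]]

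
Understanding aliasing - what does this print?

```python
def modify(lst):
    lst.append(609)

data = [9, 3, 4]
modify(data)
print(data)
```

Key concept: function modifies passed list.
Step by step:
`data = [9, 3, 4]` → data = [9, 3, 4]
`modify(data)` → data = [9, 3, 4, 609]
`print(data)` → prints [9, 3, 4, 609]

Answer: [9, 3, 4, 609]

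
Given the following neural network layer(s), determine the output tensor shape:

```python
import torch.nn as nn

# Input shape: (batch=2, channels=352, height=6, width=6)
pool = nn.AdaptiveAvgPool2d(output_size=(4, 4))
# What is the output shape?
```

Input: (2, 352, 6, 6) -> Output: (2, 352, 4, 4)

Answer: (2, 352, 4, 4)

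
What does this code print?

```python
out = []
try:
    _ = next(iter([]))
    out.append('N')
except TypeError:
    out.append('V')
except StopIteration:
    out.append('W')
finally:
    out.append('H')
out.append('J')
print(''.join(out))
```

Execution trace: 'W' (except StopIteration) → 'H' (finally) → 'J' (after the try/except). Output: WHJ

Answer: WHJ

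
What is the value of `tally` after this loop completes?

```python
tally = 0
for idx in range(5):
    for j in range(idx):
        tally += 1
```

Triangle number: 0+1+2+...+4
`tally` takes the values: 0 → 1 → 2 → 3 → 4 → 5 → 6 → 7 → 8 → 9 → 10

Answer: 10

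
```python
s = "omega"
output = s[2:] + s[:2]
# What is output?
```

Trace:
`s = "omega"` → s = 'omega'
`output = s[2:] + s[:2]` → output = 'egaom'
So output = 'egaom'

Answer: 'egaom'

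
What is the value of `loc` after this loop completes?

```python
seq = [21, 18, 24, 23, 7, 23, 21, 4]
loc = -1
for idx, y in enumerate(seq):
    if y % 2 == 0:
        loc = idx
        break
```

First even number index in [21, 18, 24, 23, 7, 23, 21, 4]
`loc` takes the values: -1 → 1

Answer: 1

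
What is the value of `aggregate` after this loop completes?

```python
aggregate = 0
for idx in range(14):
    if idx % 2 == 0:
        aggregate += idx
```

Sum of even numbers 0 to 13
`aggregate` takes the values: 0 → 2 → 6 → 12 → 20 → 30 → 42

Answer: 42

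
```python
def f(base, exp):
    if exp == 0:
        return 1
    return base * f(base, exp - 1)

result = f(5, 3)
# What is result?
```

f(5, 3) = 5 * 5 * 5 = 125

Answer: 125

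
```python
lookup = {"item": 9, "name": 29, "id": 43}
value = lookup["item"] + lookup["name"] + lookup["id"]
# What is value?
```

Trace:
`lookup = {"item": 9, "name": 29, "id": 43}` → lookup = {'item': 9, 'name': 29, 'id': 43}
`value = lookup["item"] + lookup["name"] + lookup["id"]` → value = 81
So value = 81

Answer: 81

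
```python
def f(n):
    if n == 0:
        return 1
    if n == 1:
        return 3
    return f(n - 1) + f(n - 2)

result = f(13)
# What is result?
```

Build up from base cases: f(0)=1, f(1)=3, f(2)=4, f(3)=7, f(4)=11, f(5)=18, f(6)=29, ..., f(13)=843

Answer: 843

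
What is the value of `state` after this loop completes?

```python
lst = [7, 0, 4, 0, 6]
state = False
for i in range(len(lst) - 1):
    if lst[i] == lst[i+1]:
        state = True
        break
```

Check consecutive duplicates in [7, 0, 4, 0, 6]
`state` takes the values: False

Answer: False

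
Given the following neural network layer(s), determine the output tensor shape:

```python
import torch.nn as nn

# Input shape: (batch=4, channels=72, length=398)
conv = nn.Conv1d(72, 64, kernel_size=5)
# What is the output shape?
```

Input: (4, 72, 398) -> Output: (4, 64, 394)

Answer: (4, 64, 394)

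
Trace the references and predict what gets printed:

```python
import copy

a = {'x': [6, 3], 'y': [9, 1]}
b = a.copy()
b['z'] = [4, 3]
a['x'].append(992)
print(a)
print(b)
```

Key concept: shallow copy of dict with mutable values.
Step by step:
`a = {'x': [6, 3], 'y': [9, 1]}` → a = {'x': [6, 3], 'y': [9, 1]}
`b = a.copy()` → b = {'x': [6, 3], 'y': [9, 1]}
`b['z'] = [4, 3]` → b = {'x': [6, 3], 'y': [9, 1], 'z': [4, 3]}
`a['x'].append(992)` → a = {'x': [6, 3, 992], 'y': [9, 1]}; b = {'x': [6, 3, 992], 'y': [9, 1], 'z': [4, 3]}
`print(a)` → prints {'x': [6, 3, 992], 'y': [9, 1]}
`print(b)` → prints {'x': [6, 3, 992], 'y': [9, 1], 'z': [4, 3]}

Answer:
{'x': [6, 3, 992], 'y': [9, 1]}
{'x': [6, 3, 992], 'y': [9, 1], 'z': [4, 3]}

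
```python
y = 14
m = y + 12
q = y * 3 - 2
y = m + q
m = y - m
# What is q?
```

Trace:
`y = 14` → y = 14
`m = y + 12` → m = 26
`q = y * 3 - 2` → q = 40
`y = m + q` → y = 66
`m = y - m` → m = 40
So q = 40

Answer: 40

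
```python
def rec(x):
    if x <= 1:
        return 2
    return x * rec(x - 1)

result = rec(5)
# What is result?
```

rec(5) = 5 * 4 * 3 * 2 * 2 = 240

Answer: 240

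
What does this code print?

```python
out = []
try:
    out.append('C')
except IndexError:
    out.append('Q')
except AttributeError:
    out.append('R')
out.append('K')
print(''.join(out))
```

Execution trace: 'C' (try body, no exception) → 'K' (after the try/except). Output: CK

Answer: CK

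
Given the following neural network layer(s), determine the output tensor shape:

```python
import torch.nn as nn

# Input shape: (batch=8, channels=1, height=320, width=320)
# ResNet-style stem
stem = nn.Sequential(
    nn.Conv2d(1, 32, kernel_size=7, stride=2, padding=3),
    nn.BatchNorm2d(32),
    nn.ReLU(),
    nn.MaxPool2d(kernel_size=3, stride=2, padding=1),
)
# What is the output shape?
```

Input: (8, 1, 320, 320) -> after Conv2d 7x7 stride=2: (8, 32, 160, 160) -> Output: (8, 32, 80, 80)

Answer: (8, 32, 80, 80)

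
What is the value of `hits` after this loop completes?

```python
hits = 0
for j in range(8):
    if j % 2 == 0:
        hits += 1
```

Count numbers divisible by 2 in range(8)
`hits` takes the values: 0 → 1 → 2 → 3 → 4

Answer: 4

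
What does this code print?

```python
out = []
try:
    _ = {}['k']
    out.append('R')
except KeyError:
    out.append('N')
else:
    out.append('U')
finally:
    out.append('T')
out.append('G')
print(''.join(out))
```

Execution trace: 'N' (except KeyError) → 'T' (finally) → 'G' (after the try/except). Output: NTG

Answer: NTG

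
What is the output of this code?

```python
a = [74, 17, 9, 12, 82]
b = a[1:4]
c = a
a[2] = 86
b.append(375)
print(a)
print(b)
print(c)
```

Key concept: slice vs alias.
Step by step:
`a = [74, 17, 9, 12, 82]` → a = [74, 17, 9, 12, 82]
`b = a[1:4]` → b = [17, 9, 12]
`c = a` → c = [74, 17, 9, 12, 82] (same object as a)
`a[2] = 86` → a = [74, 17, 86, 12, 82] (same object as c); c = [74, 17, 86, 12, 82] (same object as a)
`b.append(375)` → b = [17, 9, 12, 375]
`print(a)` → prints [74, 17, 86, 12, 82]
`print(b)` → prints [17, 9, 12, 375]
`print(c)` → prints [74, 17, 86, 12, 82]

Answer:
[74, 17, 86, 12, 82]
[17, 9, 12, 375]
[74, 17, 86, 12, 82]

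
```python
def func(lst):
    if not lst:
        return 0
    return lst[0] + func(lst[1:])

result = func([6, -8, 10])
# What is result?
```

6 + (-8) + 10 + 0 = 8

Answer: 8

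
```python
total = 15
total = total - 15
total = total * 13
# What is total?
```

Trace:
`total = 15` → total = 15
`total = total - 15` → total = 0
`total = total * 13` → total = 0
So total = 0

Answer: 0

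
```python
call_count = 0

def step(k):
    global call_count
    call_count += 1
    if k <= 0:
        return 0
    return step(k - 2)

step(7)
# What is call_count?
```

Linear recursion stepping by 2: 5 calls from k=7 down to ≤0.

Answer: 5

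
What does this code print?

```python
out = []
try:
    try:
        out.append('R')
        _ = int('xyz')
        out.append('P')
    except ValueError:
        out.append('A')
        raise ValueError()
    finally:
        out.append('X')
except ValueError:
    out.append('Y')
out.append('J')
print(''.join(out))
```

Execution trace: 'R' (inner try body) → 'A' (inner except ValueError) → 'X' (inner finally) → 'Y' (outer except ValueError) → 'J' (after the try/except). Output: RAXYJ

Answer: RAXYJ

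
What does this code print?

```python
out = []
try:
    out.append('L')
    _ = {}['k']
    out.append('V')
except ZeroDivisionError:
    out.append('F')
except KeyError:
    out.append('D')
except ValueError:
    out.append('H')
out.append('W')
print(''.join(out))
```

Execution trace: 'L' (try body) → 'D' (except KeyError) → 'W' (after the try/except). Output: LDW

Answer: LDW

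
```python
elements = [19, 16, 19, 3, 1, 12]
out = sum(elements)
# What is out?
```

Trace:
`elements = [19, 16, 19, 3, 1, 12]` → elements = [19, 16, 19, 3, 1, 12]
`out = sum(elements)` → out = 70
So out = 70

Answer: 70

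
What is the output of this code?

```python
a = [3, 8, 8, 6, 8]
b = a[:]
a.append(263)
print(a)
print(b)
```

Key concept: slice [:] creates copy.
Step by step:
`a = [3, 8, 8, 6, 8]` → a = [3, 8, 8, 6, 8]
`b = a[:]` → b = [3, 8, 8, 6, 8]
`a.append(263)` → a = [3, 8, 8, 6, 8, 263]
`print(a)` → prints [3, 8, 8, 6, 8, 263]
`print(b)` → prints [3, 8, 8, 6, 8]

Answer:
[3, 8, 8, 6, 8, 263]
[3, 8, 8, 6, 8]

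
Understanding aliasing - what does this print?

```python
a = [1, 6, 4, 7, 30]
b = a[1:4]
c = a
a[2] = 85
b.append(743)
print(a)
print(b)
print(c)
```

Key concept: slice vs alias.
Step by step:
`a = [1, 6, 4, 7, 30]` → a = [1, 6, 4, 7, 30]
`b = a[1:4]` → b = [6, 4, 7]
`c = a` → c = [1, 6, 4, 7, 30] (same object as a)
`a[2] = 85` → a = [1, 6, 85, 7, 30] (same object as c); c = [1, 6, 85, 7, 30] (same object as a)
`b.append(743)` → b = [6, 4, 7, 743]
`print(a)` → prints [1, 6, 85, 7, 30]
`print(b)` → prints [6, 4, 7, 743]
`print(c)` → prints [1, 6, 85, 7, 30]

Answer:
[1, 6, 85, 7, 30]
[6, 4, 7, 743]
[1, 6, 85, 7, 30]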